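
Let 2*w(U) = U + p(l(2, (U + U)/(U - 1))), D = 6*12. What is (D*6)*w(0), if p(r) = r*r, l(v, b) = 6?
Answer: 7776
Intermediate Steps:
p(r) = r²
D = 72
w(U) = 18 + U/2 (w(U) = (U + 6²)/2 = (U + 36)/2 = (36 + U)/2 = 18 + U/2)
(D*6)*w(0) = (72*6)*(18 + (½)*0) = 432*(18 + 0) = 432*18 = 7776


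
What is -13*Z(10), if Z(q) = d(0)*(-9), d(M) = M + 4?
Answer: 468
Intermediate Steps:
d(M) = 4 + M
Z(q) = -36 (Z(q) = (4 + 0)*(-9) = 4*(-9) = -36)
-13*Z(10) = -13*(-36) = 468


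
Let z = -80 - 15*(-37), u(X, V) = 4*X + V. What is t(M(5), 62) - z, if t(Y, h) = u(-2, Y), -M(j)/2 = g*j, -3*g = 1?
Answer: -1439/3 ≈ -479.67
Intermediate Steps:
g = -1/3 (g = -1/3*1 = -1/3 ≈ -0.33333)
u(X, V) = V + 4*X
M(j) = 2*j/3 (M(j) = -(-2)*j/3 = 2*j/3)
t(Y, h) = -8 + Y (t(Y, h) = Y + 4*(-2) = Y - 8 = -8 + Y)
z = 475 (z = -80 + 555 = 475)
t(M(5), 62) - z = (-8 + (2/3)*5) - 1*475 = (-8 + 10/3) - 475 = -14/3 - 475 = -1439/3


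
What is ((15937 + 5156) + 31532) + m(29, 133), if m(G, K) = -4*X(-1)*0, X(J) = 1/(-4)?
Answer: 52625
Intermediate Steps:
X(J) = -1/4
m(G, K) = 0 (m(G, K) = -4*(-1/4)*0 = 1*0 = 0)
((15937 + 5156) + 31532) + m(29, 133) = ((15937 + 5156) + 31532) + 0 = (21093 + 31532) + 0 = 52625 + 0 = 52625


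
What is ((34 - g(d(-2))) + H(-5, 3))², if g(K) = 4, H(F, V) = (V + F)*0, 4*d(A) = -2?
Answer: 900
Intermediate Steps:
d(A) = -½ (d(A) = (¼)*(-2) = -½)
H(F, V) = 0 (H(F, V) = (F + V)*0 = 0)
((34 - g(d(-2))) + H(-5, 3))² = ((34 - 1*4) + 0)² = ((34 - 4) + 0)² = (30 + 0)² = 30² = 900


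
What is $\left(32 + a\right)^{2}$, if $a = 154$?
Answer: $34596$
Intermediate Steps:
$\left(32 + a\right)^{2} = \left(32 + 154\right)^{2} = 186^{2} = 34596$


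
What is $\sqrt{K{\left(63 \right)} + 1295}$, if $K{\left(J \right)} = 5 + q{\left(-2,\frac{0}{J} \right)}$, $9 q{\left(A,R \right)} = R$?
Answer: $10 \sqrt{13} \approx 36.056$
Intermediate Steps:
$q{\left(A,R \right)} = \frac{R}{9}$
$K{\left(J \right)} = 5$ ($K{\left(J \right)} = 5 + \frac{0 \frac{1}{J}}{9} = 5 + \frac{1}{9} \cdot 0 = 5 + 0 = 5$)
$\sqrt{K{\left(63 \right)} + 1295} = \sqrt{5 + 1295} = \sqrt{1300} = 10 \sqrt{13}$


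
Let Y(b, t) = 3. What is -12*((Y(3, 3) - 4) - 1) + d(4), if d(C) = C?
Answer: 28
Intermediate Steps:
-12*((Y(3, 3) - 4) - 1) + d(4) = -12*((3 - 4) - 1) + 4 = -12*(-1 - 1) + 4 = -12*(-2) + 4 = 24 + 4 = 28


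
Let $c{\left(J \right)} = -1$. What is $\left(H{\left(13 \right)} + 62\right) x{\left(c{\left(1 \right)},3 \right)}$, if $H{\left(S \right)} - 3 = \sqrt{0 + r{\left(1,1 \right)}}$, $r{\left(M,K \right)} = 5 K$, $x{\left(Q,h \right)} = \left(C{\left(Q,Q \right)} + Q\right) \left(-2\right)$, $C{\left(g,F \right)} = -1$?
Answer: $260 + 4 \sqrt{5} \approx 268.94$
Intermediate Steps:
$x{\left(Q,h \right)} = 2 - 2 Q$ ($x{\left(Q,h \right)} = \left(-1 + Q\right) \left(-2\right) = 2 - 2 Q$)
$H{\left(S \right)} = 3 + \sqrt{5}$ ($H{\left(S \right)} = 3 + \sqrt{0 + 5 \cdot 1} = 3 + \sqrt{0 + 5} = 3 + \sqrt{5}$)
$\left(H{\left(13 \right)} + 62\right) x{\left(c{\left(1 \right)},3 \right)} = \left(\left(3 + \sqrt{5}\right) + 62\right) \left(2 - -2\right) = \left(65 + \sqrt{5}\right) \left(2 + 2\right) = \left(65 + \sqrt{5}\right) 4 = 260 + 4 \sqrt{5}$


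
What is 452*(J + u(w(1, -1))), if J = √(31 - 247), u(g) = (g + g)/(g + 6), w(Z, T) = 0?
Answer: 2712*I*√6 ≈ 6643.0*I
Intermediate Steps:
u(g) = 2*g/(6 + g) (u(g) = (2*g)/(6 + g) = 2*g/(6 + g))
J = 6*I*√6 (J = √(-216) = 6*I*√6 ≈ 14.697*I)
452*(J + u(w(1, -1))) = 452*(6*I*√6 + 2*0/(6 + 0)) = 452*(6*I*√6 + 2*0/6) = 452*(6*I*√6 + 2*0*(⅙)) = 452*(6*I*√6 + 0) = 452*(6*I*√6) = 2712*I*√6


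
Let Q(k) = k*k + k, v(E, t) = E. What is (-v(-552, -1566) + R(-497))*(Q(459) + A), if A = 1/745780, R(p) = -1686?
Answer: -12754583125281/53270 ≈ -2.3943e+8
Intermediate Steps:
Q(k) = k + k² (Q(k) = k² + k = k + k²)
A = 1/745780 ≈ 1.3409e-6
(-v(-552, -1566) + R(-497))*(Q(459) + A) = (-1*(-552) - 1686)*(459*(1 + 459) + 1/745780) = (552 - 1686)*(459*460 + 1/745780) = -1134*(211140 + 1/745780) = -1134*157463989201/745780 = -12754583125281/53270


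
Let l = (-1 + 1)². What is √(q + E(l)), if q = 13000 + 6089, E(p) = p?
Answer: 3*√2121 ≈ 138.16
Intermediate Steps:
l = 0 (l = 0² = 0)
q = 19089
√(q + E(l)) = √(19089 + 0) = √19089 = 3*√2121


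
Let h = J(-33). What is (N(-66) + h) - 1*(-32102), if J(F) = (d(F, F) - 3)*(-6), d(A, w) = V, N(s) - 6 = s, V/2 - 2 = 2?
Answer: 32012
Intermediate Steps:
V = 8 (V = 4 + 2*2 = 4 + 4 = 8)
N(s) = 6 + s
d(A, w) = 8
J(F) = -30 (J(F) = (8 - 3)*(-6) = 5*(-6) = -30)
h = -30
(N(-66) + h) - 1*(-32102) = ((6 - 66) - 30) - 1*(-32102) = (-60 - 30) + 32102 = -90 + 32102 = 32012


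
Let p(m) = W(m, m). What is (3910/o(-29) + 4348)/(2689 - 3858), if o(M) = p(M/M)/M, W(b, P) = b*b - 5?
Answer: -65391/2338 ≈ -27.969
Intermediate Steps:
W(b, P) = -5 + b**2 (W(b, P) = b**2 - 5 = -5 + b**2)
p(m) = -5 + m**2
o(M) = -4/M (o(M) = (-5 + (M/M)**2)/M = (-5 + 1**2)/M = (-5 + 1)/M = -4/M)
(3910/o(-29) + 4348)/(2689 - 3858) = (3910/((-4/(-29))) + 4348)/(2689 - 3858) = (3910/((-4*(-1/29))) + 4348)/(-1169) = (3910/(4/29) + 4348)*(-1/1169) = (3910*(29/4) + 4348)*(-1/1169) = (56695/2 + 4348)*(-1/1169) = (65391/2)*(-1/1169) = -65391/2338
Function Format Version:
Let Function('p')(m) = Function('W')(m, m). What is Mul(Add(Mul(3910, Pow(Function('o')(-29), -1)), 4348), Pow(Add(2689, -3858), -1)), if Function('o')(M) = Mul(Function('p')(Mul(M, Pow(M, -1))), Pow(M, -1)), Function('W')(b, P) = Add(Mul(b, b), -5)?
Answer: Rational(-65391, 2338) ≈ -27.969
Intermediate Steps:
Function('W')(b, P) = Add(-5, Pow(b, 2)) (Function('W')(b, P) = Add(Pow(b, 2), -5) = Add(-5, Pow(b, 2)))
Function('p')(m) = Add(-5, Pow(m, 2))
Function('o')(M) = Mul(-4, Pow(M, -1)) (Function('o')(M) = Mul(Add(-5, Pow(Mul(M, Pow(M, -1)), 2)), Pow(M, -1)) = Mul(Add(-5, Pow(1, 2)), Pow(M, -1)) = Mul(Add(-5, 1), Pow(M, -1)) = Mul(-4, Pow(M, -1)))
Mul(Add(Mul(3910, Pow(Function('o')(-29), -1)), 4348), Pow(Add(2689, -3858), -1)) = Mul(Add(Mul(3910, Pow(Mul(-4, Pow(-29, -1)), -1)), 4348), Pow(Add(2689, -3858), -1)) = Mul(Add(Mul(3910, Pow(Mul(-4, Rational(-1, 29)), -1)), 4348), Pow(-1169, -1)) = Mul(Add(Mul(3910, Pow(Rational(4, 29), -1)), 4348), Rational(-1, 1169)) = Mul(Add(Mul(3910, Rational(29, 4)), 4348), Rational(-1, 1169)) = Mul(Add(Rational(56695, 2), 4348), Rational(-1, 1169)) = Mul(Rational(65391, 2), Rational(-1, 1169)) = Rational(-65391, 2338)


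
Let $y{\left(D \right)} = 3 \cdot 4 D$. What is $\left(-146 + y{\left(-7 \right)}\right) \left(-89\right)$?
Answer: $20470$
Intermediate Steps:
$y{\left(D \right)} = 12 D$
$\left(-146 + y{\left(-7 \right)}\right) \left(-89\right) = \left(-146 + 12 \left(-7\right)\right) \left(-89\right) = \left(-146 - 84\right) \left(-89\right) = \left(-230\right) \left(-89\right) = 20470$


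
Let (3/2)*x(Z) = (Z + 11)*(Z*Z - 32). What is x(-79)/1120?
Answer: -15079/60 ≈ -251.32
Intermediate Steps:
x(Z) = 2*(-32 + Z²)*(11 + Z)/3 (x(Z) = 2*((Z + 11)*(Z*Z - 32))/3 = 2*((11 + Z)*(Z² - 32))/3 = 2*((11 + Z)*(-32 + Z²))/3 = 2*((-32 + Z²)*(11 + Z))/3 = 2*(-32 + Z²)*(11 + Z)/3)
x(-79)/1120 = (-704/3 - 64/3*(-79) + (⅔)*(-79)³ + (22/3)*(-79)²)/1120 = (-704/3 + 5056/3 + (⅔)*(-493039) + (22/3)*6241)*(1/1120) = (-704/3 + 5056/3 - 986078/3 + 137302/3)*(1/1120) = -844424/3*1/1120 = -15079/60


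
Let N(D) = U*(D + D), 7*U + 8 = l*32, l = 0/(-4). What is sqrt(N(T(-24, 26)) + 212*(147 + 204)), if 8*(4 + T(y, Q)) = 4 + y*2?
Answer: 2*sqrt(911813)/7 ≈ 272.83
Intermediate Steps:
l = 0 (l = 0*(-1/4) = 0)
T(y, Q) = -7/2 + y/4 (T(y, Q) = -4 + (4 + y*2)/8 = -4 + (4 + 2*y)/8 = -4 + (1/2 + y/4) = -7/2 + y/4)
U = -8/7 (U = -8/7 + (0*32)/7 = -8/7 + (1/7)*0 = -8/7 + 0 = -8/7 ≈ -1.1429)
N(D) = -16*D/7 (N(D) = -8*(D + D)/7 = -16*D/7)
sqrt(N(T(-24, 26)) + 212*(147 + 204)) = sqrt(-16*(-7/2 + (1/4)*(-24))/7 + 212*(147 + 204)) = sqrt(-16*(-7/2 - 6)/7 + 212*351) = sqrt(-16/7*(-19/2) + 74412) = sqrt(152/7 + 74412) = sqrt(521036/7) = 2*sqrt(911813)/7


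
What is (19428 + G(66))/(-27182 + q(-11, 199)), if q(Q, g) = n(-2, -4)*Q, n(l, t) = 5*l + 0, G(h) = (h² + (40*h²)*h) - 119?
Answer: -11523505/27072 ≈ -425.66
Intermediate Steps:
G(h) = -119 + h² + 40*h³ (G(h) = (h² + 40*h³) - 119 = -119 + h² + 40*h³)
n(l, t) = 5*l
q(Q, g) = -10*Q (q(Q, g) = (5*(-2))*Q = -10*Q)
(19428 + G(66))/(-27182 + q(-11, 199)) = (19428 + (-119 + 66² + 40*66³))/(-27182 - 10*(-11)) = (19428 + (-119 + 4356 + 40*287496))/(-27182 + 110) = (19428 + (-119 + 4356 + 11499840))/(-27072) = (19428 + 11504077)*(-1/27072) = 11523505*(-1/27072) = -11523505/27072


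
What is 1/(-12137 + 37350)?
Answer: 1/25213 ≈ 3.9662e-5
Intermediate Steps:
1/(-12137 + 37350) = 1/25213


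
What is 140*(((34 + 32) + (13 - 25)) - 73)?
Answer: -2660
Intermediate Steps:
140*(((34 + 32) + (13 - 25)) - 73) = 140*((66 - 12) - 73) = 140*(54 - 73) = 140*(-19) = -2660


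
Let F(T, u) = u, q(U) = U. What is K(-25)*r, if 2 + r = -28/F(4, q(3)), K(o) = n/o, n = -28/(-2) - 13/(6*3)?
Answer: 4063/675 ≈ 6.0193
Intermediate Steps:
n = 239/18 (n = -28*(-½) - 13/18 = 14 - 13*1/18 = 14 - 13/18 = 239/18 ≈ 13.278)
K(o) = 239/(18*o)
r = -34/3 (r = -2 - 28/3 = -34/3 ≈ -11.333)
K(-25)*r = ((239/18)/(-25))*(-34/3) = ((239/18)*(-1/25))*(-34/3) = -239/450*(-34/3) = 4063/675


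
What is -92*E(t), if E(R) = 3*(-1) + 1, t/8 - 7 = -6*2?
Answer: 184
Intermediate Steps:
t = -40 (t = 56 + 8*(-6*2) = 56 + 8*(-12) = 56 - 96 = -40)
E(R) = -2 (E(R) = -3 + 1 = -2)
-92*E(t) = -92*(-2) = 184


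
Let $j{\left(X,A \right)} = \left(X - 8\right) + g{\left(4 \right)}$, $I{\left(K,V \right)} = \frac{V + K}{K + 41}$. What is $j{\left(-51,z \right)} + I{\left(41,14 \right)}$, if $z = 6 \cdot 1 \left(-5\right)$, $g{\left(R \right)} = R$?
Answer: $- \frac{4455}{82} \approx -54.329$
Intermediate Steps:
$z = -30$ ($z = 6 \left(-5\right) = -30$)
$I{\left(K,V \right)} = \frac{K + V}{41 + K}$
$j{\left(X,A \right)} = -4 + X$ ($j{\left(X,A \right)} = \left(X - 8\right) + 4 = \left(-8 + X\right) + 4 = -4 + X$)
$j{\left(-51,z \right)} + I{\left(41,14 \right)} = \left(-4 - 51\right) + \frac{41 + 14}{41 + 41} = -55 + \frac{1}{82} \cdot 55 = -55 + \frac{55}{82} = - \frac{4455}{82}$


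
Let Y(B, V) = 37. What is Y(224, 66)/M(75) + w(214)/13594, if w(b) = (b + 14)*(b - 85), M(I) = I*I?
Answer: 82972739/38233125 ≈ 2.1702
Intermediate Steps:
M(I) = I**2
w(b) = (-85 + b)*(14 + b) (w(b) = (14 + b)*(-85 + b) = (-85 + b)*(14 + b))
Y(224, 66)/M(75) + w(214)/13594 = 37/(75**2) + (-1190 + 214**2 - 71*214)/13594 = 37/5625 + (-1190 + 45796 - 15194)*(1/13594) = 37*(1/5625) + 29412*(1/13594) = 37/5625 + 14706/6797 = 82972739/38233125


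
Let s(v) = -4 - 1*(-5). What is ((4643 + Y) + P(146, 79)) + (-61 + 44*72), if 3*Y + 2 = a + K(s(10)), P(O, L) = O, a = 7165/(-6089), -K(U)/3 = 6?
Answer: 144107287/18267 ≈ 7888.9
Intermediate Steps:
s(v) = 1 (s(v) = -4 + 5 = 1)
K(U) = -18 (K(U) = -3*6 = -18)
a = -7165/6089 (a = 7165*(-1/6089) = -7165/6089 ≈ -1.1767)
Y = -128945/18267 (Y = -⅔ + (-7165/6089 - 18)/3 = -⅔ + (⅓)*(-116767/6089) = -⅔ - 116767/18267 = -128945/18267 ≈ -7.0589)
((4643 + Y) + P(146, 79)) + (-61 + 44*72) = ((4643 - 128945/18267) + 146) + (-61 + 44*72) = (84684736/18267 + 146) + (-61 + 3168) = 87351718/18267 + 3107 = 144107287/18267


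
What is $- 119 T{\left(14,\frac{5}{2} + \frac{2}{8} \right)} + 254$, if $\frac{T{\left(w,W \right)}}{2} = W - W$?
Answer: $254$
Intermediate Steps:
$T{\left(w,W \right)} = 0$ ($T{\left(w,W \right)} = 2 \left(W - W\right) = 2 \cdot 0 = 0$)
$- 119 T{\left(14,\frac{5}{2} + \frac{2}{8} \right)} + 254 = \left(-119\right) 0 + 254 = 0 + 254 = 254$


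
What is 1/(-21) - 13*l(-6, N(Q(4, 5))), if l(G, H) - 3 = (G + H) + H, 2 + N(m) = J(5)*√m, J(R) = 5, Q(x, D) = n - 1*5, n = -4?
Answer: 1910/21 - 390*I ≈ 90.952 - 390.0*I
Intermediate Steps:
Q(x, D) = -9 (Q(x, D) = -4 - 1*5 = -4 - 5 = -9)
N(m) = -2 + 5*√m
l(G, H) = 3 + G + 2*H (l(G, H) = 3 + ((G + H) + H) = 3 + (G + 2*H) = 3 + G + 2*H)
1/(-21) - 13*l(-6, N(Q(4, 5))) = 1/(-21) - 13*(3 - 6 + 2*(-2 + 5*√(-9))) = -1/21 - 13*(3 - 6 + 2*(-2 + 5*(3*I))) = -1/21 - 13*(3 - 6 + 2*(-2 + 15*I)) = -1/21 - 13*(3 - 6 + (-4 + 30*I)) = -1/21 - 13*(-7 + 30*I) = -1/21 + (91 - 390*I) = 1910/21 - 390*I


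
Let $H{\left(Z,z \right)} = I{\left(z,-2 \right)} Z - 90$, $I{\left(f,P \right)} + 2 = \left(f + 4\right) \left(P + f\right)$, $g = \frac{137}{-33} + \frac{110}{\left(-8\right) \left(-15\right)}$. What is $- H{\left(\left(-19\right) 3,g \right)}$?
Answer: $- \frac{1465421}{5808} \approx -252.31$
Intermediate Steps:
$g = - \frac{427}{132}$ ($g = 137 \left(- \frac{1}{33}\right) + \frac{110}{120} = - \frac{137}{33} + 110 \cdot \frac{1}{120} = - \frac{137}{33} + \frac{11}{12} = - \frac{427}{132} \approx -3.2348$)
$I{\left(f,P \right)} = -2 + \left(4 + f\right) \left(P + f\right)$ ($I{\left(f,P \right)} = -2 + \left(f + 4\right) \left(P + f\right) = -2 + \left(4 + f\right) \left(P + f\right)$)
$H{\left(Z,z \right)} = -90 + Z \left(-10 + z^{2} + 2 z\right)$ ($H{\left(Z,z \right)} = \left(-2 + z^{2} + 4 \left(-2\right) + 4 z - 2 z\right) Z - 90 = \left(-2 + z^{2} - 8 + 4 z - 2 z\right) Z - 90 = \left(-10 + z^{2} + 2 z\right) Z - 90 = Z \left(-10 + z^{2} + 2 z\right) - 90 = -90 + Z \left(-10 + z^{2} + 2 z\right)$)
$- H{\left(\left(-19\right) 3,g \right)} = - (-90 + \left(-19\right) 3 \left(-10 + \left(- \frac{427}{132}\right)^{2} + 2 \left(- \frac{427}{132}\right)\right)) = - (-90 - 57 \left(-10 + \frac{182329}{17424} - \frac{427}{66}\right)) = - (-90 - - \frac{1988141}{5808}) = - (-90 + \frac{1988141}{5808}) = \left(-1\right) \frac{1465421}{5808} = - \frac{1465421}{5808}$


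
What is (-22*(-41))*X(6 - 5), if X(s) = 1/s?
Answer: 902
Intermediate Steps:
(-22*(-41))*X(6 - 5) = (-22*(-41))/(6 - 5) = 902/1 = 902*1 = 902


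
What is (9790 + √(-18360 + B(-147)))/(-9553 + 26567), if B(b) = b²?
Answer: 9847/17014 ≈ 0.57876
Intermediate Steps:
(9790 + √(-18360 + B(-147)))/(-9553 + 26567) = (9790 + √(-18360 + (-147)²))/(-9553 + 26567) = (9790 + √(-18360 + 21609))/17014 = (9790 + √3249)*(1/17014) = (9790 + 57)*(1/17014) = 9847*(1/17014) = 9847/17014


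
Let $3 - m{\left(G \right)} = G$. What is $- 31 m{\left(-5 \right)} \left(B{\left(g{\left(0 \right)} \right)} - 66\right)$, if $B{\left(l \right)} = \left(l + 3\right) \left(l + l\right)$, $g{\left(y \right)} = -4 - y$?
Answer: $14384$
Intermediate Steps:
$m{\left(G \right)} = 3 - G$
$B{\left(l \right)} = 2 l \left(3 + l\right)$ ($B{\left(l \right)} = \left(3 + l\right) 2 l = 2 l \left(3 + l\right)$)
$- 31 m{\left(-5 \right)} \left(B{\left(g{\left(0 \right)} \right)} - 66\right) = - 31 \left(3 - -5\right) \left(2 \left(-4 - 0\right) \left(3 - 4\right) - 66\right) = - 31 \left(3 + 5\right) \left(2 \left(-4 + 0\right) \left(3 + \left(-4 + 0\right)\right) - 66\right) = \left(-31\right) 8 \left(2 \left(-4\right) \left(3 - 4\right) - 66\right) = - 248 \left(2 \left(-4\right) \left(-1\right) - 66\right) = - 248 \left(8 - 66\right) = \left(-248\right) \left(-58\right) = 14384$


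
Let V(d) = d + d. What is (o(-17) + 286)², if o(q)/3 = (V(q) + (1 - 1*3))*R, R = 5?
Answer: 64516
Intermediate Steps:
V(d) = 2*d
o(q) = -30 + 30*q (o(q) = 3*((2*q + (1 - 1*3))*5) = 3*((2*q + (1 - 3))*5) = 3*((2*q - 2)*5) = 3*((-2 + 2*q)*5) = 3*(-10 + 10*q) = -30 + 30*q)
(o(-17) + 286)² = ((-30 + 30*(-17)) + 286)² = ((-30 - 510) + 286)² = (-540 + 286)² = (-254)² = 64516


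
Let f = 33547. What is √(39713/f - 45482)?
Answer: I*√51184165535727/33547 ≈ 213.26*I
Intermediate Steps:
√(39713/f - 45482) = √(39713/33547 - 45482) = √(-1525744941/33547) = I*√51184165535727/33547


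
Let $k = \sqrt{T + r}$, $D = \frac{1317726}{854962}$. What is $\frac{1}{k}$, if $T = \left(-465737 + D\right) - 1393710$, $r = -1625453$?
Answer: $- \frac{i \sqrt{1764073027787077}}{78406730423} \approx - 0.00053568 i$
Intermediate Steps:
$D = \frac{34677}{22499}$ ($D = 1317726 \cdot \frac{1}{854962} = \frac{34677}{22499} \approx 1.5413$)
$T = - \frac{41835663376}{22499}$ ($T = \left(-465737 + \frac{34677}{22499}\right) - 1393710 = - \frac{10478582086}{22499} - 1393710 = - \frac{41835663376}{22499} \approx -1.8594 \cdot 10^{6}$)
$k = \frac{i \sqrt{1764073027787077}}{22499}$ ($k = \sqrt{- \frac{41835663376}{22499} - 1625453} = \sqrt{- \frac{78406730423}{22499}} = \frac{i \sqrt{1764073027787077}}{22499} \approx 1866.8 i$)
$\frac{1}{k} = \frac{1}{\frac{1}{22499} i \sqrt{1764073027787077}} = - \frac{i \sqrt{1764073027787077}}{78406730423}$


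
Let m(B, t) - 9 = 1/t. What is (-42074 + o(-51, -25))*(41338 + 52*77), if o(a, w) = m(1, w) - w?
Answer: -47654487342/25 ≈ -1.9062e+9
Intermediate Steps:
m(B, t) = 9 + 1/t
o(a, w) = 9 + 1/w - w (o(a, w) = (9 + 1/w) - w = 9 + 1/w - w)
(-42074 + o(-51, -25))*(41338 + 52*77) = (-42074 + (9 + 1/(-25) - 1*(-25)))*(41338 + 52*77) = (-42074 + (9 - 1/25 + 25))*(41338 + 4004) = (-42074 + 849/25)*45342 = -1051001/25*45342 = -47654487342/25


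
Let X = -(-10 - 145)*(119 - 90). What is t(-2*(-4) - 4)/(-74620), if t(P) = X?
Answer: -899/14924 ≈ -0.060239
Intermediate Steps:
X = 4495 (X = -(-155)*29 = -1*(-4495) = 4495)
t(P) = 4495
t(-2*(-4) - 4)/(-74620) = 4495/(-74620) = 4495*(-1/74620) = -899/14924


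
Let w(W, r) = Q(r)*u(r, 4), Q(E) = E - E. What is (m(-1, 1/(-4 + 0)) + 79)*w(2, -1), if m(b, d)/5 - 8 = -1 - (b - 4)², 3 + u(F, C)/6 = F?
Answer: 0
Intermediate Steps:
Q(E) = 0
u(F, C) = -18 + 6*F
w(W, r) = 0 (w(W, r) = 0*(-18 + 6*r) = 0)
m(b, d) = 35 - 5*(-4 + b)² (m(b, d) = 40 + 5*(-1 - (b - 4)²) = 40 + 5*(-1 - (-4 + b)²) = 40 + (-5 - 5*(-4 + b)²) = 35 - 5*(-4 + b)²)
(m(-1, 1/(-4 + 0)) + 79)*w(2, -1) = ((35 - 5*(-4 - 1)²) + 79)*0 = ((35 - 5*(-5)²) + 79)*0 = ((35 - 5*25) + 79)*0 = ((35 - 125) + 79)*0 = (-90 + 79)*0 = -11*0 = 0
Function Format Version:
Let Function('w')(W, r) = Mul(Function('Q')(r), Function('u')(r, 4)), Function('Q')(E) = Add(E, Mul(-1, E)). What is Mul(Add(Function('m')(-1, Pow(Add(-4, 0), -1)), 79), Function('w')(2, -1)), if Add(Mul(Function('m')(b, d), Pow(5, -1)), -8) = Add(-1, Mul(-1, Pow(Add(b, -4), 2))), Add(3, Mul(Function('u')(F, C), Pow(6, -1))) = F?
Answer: 0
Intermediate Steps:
Function('Q')(E) = 0
Function('u')(F, C) = Add(-18, Mul(6, F))
Function('w')(W, r) = 0 (Function('w')(W, r) = Mul(0, Add(-18, Mul(6, r))) = 0)
Function('m')(b, d) = Add(35, Mul(-5, Pow(Add(-4, b), 2))) (Function('m')(b, d) = Add(40, Mul(5, Add(-1, Mul(-1, Pow(Add(b, -4), 2))))) = Add(40, Mul(5, Add(-1, Mul(-1, Pow(Add(-4, b), 2))))) = Add(40, Add(-5, Mul(-5, Pow(Add(-4, b), 2)))) = Add(35, Mul(-5, Pow(Add(-4, b), 2))))
Mul(Add(Function('m')(-1, Pow(Add(-4, 0), -1)), 79), Function('w')(2, -1)) = Mul(Add(Add(35, Mul(-5, Pow(Add(-4, -1), 2))), 79), 0) = Mul(Add(Add(35, Mul(-5, Pow(-5, 2))), 79), 0) = Mul(Add(Add(35, Mul(-5, 25)), 79), 0) = Mul(Add(Add(35, -125), 79), 0) = Mul(Add(-90, 79), 0) = Mul(-11, 0) = 0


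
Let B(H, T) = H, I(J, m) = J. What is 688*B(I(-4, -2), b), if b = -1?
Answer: -2752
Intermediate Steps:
688*B(I(-4, -2), b) = 688*(-4) = -2752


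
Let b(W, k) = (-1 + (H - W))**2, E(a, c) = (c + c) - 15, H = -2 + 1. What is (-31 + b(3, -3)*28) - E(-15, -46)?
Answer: 776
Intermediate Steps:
H = -1
E(a, c) = -15 + 2*c (E(a, c) = 2*c - 15 = -15 + 2*c)
b(W, k) = (-2 - W)**2 (b(W, k) = (-1 + (-1 - W))**2 = (-2 - W)**2)
(-31 + b(3, -3)*28) - E(-15, -46) = (-31 + (2 + 3)**2*28) - (-15 + 2*(-46)) = (-31 + 5**2*28) - (-15 - 92) = (-31 + 25*28) - 1*(-107) = (-31 + 700) + 107 = 669 + 107 = 776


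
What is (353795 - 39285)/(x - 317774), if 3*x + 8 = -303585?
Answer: -188706/251383 ≈ -0.75067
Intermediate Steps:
x = -303593/3 (x = -8/3 + (⅓)*(-303585) = -8/3 - 101195 = -303593/3 ≈ -1.0120e+5)
(353795 - 39285)/(x - 317774) = (353795 - 39285)/(-303593/3 - 317774) = 314510/(-1256915/3) = 314510*(-3/1256915) = -188706/251383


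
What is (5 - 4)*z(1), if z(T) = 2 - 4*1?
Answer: -2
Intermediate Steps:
z(T) = -2 (z(T) = 2 - 4 = -2)
(5 - 4)*z(1) = (5 - 4)*(-2) = 1*(-2) = -2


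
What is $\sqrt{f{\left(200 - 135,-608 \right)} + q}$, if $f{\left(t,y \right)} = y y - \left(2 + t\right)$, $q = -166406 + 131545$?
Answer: $4 \sqrt{20921} \approx 578.56$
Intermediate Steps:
$q = -34861$
$f{\left(t,y \right)} = -2 + y^{2} - t$ ($f{\left(t,y \right)} = y^{2} - \left(2 + t\right) = -2 + y^{2} - t$)
$\sqrt{f{\left(200 - 135,-608 \right)} + q} = \sqrt{\left(-2 + \left(-608\right)^{2} - \left(200 - 135\right)\right) - 34861} = \sqrt{\left(-2 + 369664 - \left(200 - 135\right)\right) - 34861} = \sqrt{\left(-2 + 369664 - 65\right) - 34861} = \sqrt{369597 - 34861} = \sqrt{334736} = 4 \sqrt{20921}$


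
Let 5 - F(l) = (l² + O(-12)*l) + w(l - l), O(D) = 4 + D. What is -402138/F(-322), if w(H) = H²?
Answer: 402138/106255 ≈ 3.7846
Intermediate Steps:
F(l) = 5 - l² + 8*l (F(l) = 5 - ((l² + (4 - 12)*l) + (l - l)²) = 5 - ((l² - 8*l) + 0²) = 5 - ((l² - 8*l) + 0) = 5 - (l² - 8*l) = 5 + (-l² + 8*l) = 5 - l² + 8*l)
-402138/F(-322) = -402138/(5 - 1*(-322)² + 8*(-322)) = -402138/(5 - 1*103684 - 2576) = -402138/(5 - 103684 - 2576) = -402138/(-106255) = -402138*(-1/106255) = 402138/106255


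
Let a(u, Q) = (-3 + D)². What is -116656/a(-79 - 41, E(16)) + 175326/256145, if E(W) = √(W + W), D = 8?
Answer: -5975293594/1280725 ≈ -4665.6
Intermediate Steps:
E(W) = √2*√W (E(W) = √(2*W) = √2*√W)
a(u, Q) = 25 (a(u, Q) = (-3 + 8)² = 5² = 25)
-116656/a(-79 - 41, E(16)) + 175326/256145 = -116656/25 + 175326/256145 = -5975293594/1280725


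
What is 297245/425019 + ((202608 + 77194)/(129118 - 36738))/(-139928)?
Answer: 1921116514665281/2747014388212080 ≈ 0.69935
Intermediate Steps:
297245/425019 + ((202608 + 77194)/(129118 - 36738))/(-139928) = 297245*(1/425019) + (279802/92380)*(-1/139928) = 297245/425019 + (279802*(1/92380))*(-1/139928) = 297245/425019 + (139901/46190)*(-1/139928) = 297245/425019 - 139901/6463274320 = 1921116514665281/2747014388212080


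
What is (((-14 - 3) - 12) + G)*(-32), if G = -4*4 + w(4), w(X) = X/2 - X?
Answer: 1504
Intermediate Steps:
w(X) = -X/2 (w(X) = X*(1/2) - X = X/2 - X = -X/2)
G = -18 (G = -4*4 - 1/2*4 = -16 - 2 = -18)
(((-14 - 3) - 12) + G)*(-32) = (((-14 - 3) - 12) - 18)*(-32) = ((-17 - 12) - 18)*(-32) = (-29 - 18)*(-32) = -47*(-32) = 1504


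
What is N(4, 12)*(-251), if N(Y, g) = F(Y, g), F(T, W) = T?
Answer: -1004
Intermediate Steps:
N(Y, g) = Y
N(4, 12)*(-251) = 4*(-251) = -1004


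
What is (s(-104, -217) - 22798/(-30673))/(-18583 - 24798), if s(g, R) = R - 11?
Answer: 6970646/1330625413 ≈ 0.0052386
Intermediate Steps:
s(g, R) = -11 + R
(s(-104, -217) - 22798/(-30673))/(-18583 - 24798) = ((-11 - 217) - 22798/(-30673))/(-18583 - 24798) = (-228 - 22798*(-1/30673))/(-43381) = (-228 + 22798/30673)*(-1/43381) = -6970646/30673*(-1/43381) = 6970646/1330625413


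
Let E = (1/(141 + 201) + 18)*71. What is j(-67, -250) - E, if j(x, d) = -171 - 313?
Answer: -602675/342 ≈ -1762.2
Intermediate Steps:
j(x, d) = -484
E = 437147/342 (E = (1/342 + 18)*71 = (6157/342)*71 = 437147/342 ≈ 1278.2)
j(-67, -250) - E = -484 - 1*437147/342 = -484 - 437147/342 = -602675/342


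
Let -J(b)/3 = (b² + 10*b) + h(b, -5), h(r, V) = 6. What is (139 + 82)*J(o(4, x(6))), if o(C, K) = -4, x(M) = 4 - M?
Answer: 11934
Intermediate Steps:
J(b) = -18 - 30*b - 3*b² (J(b) = -3*((b² + 10*b) + 6) = -3*(6 + b² + 10*b) = -18 - 30*b - 3*b²)
(139 + 82)*J(o(4, x(6))) = (139 + 82)*(-18 - 30*(-4) - 3*(-4)²) = 221*(-18 + 120 - 3*16) = 221*(-18 + 120 - 48) = 221*54 = 11934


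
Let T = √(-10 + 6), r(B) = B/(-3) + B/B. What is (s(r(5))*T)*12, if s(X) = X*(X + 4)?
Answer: -160*I/3 ≈ -53.333*I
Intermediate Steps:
r(B) = 1 - B/3 (r(B) = B*(-⅓) + 1 = -B/3 + 1 = 1 - B/3)
s(X) = X*(4 + X)
T = 2*I (T = √(-4) = 2*I ≈ 2.0*I)
(s(r(5))*T)*12 = (((1 - ⅓*5)*(4 + (1 - ⅓*5)))*(2*I))*12 = (((1 - 5/3)*(4 + (1 - 5/3)))*(2*I))*12 = ((-2*(4 - ⅔)/3)*(2*I))*12 = ((-⅔*10/3)*(2*I))*12 = -40*I/9*12 = -160*I/3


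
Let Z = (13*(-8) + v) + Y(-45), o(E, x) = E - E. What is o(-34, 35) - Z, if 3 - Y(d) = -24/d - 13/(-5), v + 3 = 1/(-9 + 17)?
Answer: 12841/120 ≈ 107.01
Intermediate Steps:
o(E, x) = 0
v = -23/8 (v = -3 + 1/(-9 + 17) = -3 + 1/8 = -3 + ⅛ = -23/8 ≈ -2.8750)
Y(d) = ⅖ + 24/d (Y(d) = 3 - (-24/d - 13/(-5)) = 3 - (-24/d - 13*(-⅕)) = 3 - (-24/d + 13/5) = 3 - (13/5 - 24/d) = 3 + (-13/5 + 24/d) = ⅖ + 24/d)
Z = -12841/120 (Z = (13*(-8) - 23/8) + (⅖ + 24/(-45)) = (-104 - 23/8) + (⅖ + 24*(-1/45)) = -855/8 + (⅖ - 8/15) = -855/8 - 2/15 = -12841/120 ≈ -107.01)
o(-34, 35) - Z = 0 - 1*(-12841/120) = 0 + 12841/120 = 12841/120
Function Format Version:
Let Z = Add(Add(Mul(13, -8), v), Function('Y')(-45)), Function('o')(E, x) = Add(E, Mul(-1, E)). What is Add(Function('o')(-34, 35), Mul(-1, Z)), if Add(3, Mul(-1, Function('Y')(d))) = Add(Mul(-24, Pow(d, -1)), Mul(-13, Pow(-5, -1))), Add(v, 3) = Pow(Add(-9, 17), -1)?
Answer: Rational(12841, 120) ≈ 107.01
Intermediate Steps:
Function('o')(E, x) = 0
v = Rational(-23, 8) (v = Add(-3, Pow(Add(-9, 17), -1)) = Add(-3, Pow(8, -1)) = Add(-3, Rational(1, 8)) = Rational(-23, 8) ≈ -2.8750)
Function('Y')(d) = Add(Rational(2, 5), Mul(24, Pow(d, -1))) (Function('Y')(d) = Add(3, Mul(-1, Add(Mul(-24, Pow(d, -1)), Mul(-13, Pow(-5, -1))))) = Add(3, Mul(-1, Add(Mul(-24, Pow(d, -1)), Mul(-13, Rational(-1, 5))))) = Add(3, Mul(-1, Add(Mul(-24, Pow(d, -1)), Rational(13, 5)))) = Add(3, Mul(-1, Add(Rational(13, 5), Mul(-24, Pow(d, -1))))) = Add(3, Add(Rational(-13, 5), Mul(24, Pow(d, -1)))) = Add(Rational(2, 5), Mul(24, Pow(d, -1))))
Z = Rational(-12841, 120) (Z = Add(Add(Mul(13, -8), Rational(-23, 8)), Add(Rational(2, 5), Mul(24, Pow(-45, -1)))) = Add(Add(-104, Rational(-23, 8)), Add(Rational(2, 5), Mul(24, Rational(-1, 45)))) = Add(Rational(-855, 8), Add(Rational(2, 5), Rational(-8, 15))) = Add(Rational(-855, 8), Rational(-2, 15)) = Rational(-12841, 120) ≈ -107.01)
Add(Function('o')(-34, 35), Mul(-1, Z)) = Add(0, Mul(-1, Rational(-12841, 120))) = Add(0, Rational(12841, 120)) = Rational(12841, 120)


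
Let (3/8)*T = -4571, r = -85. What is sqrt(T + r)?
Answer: I*sqrt(110469)/3 ≈ 110.79*I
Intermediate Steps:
T = -36568/3 (T = (8/3)*(-4571) = -36568/3 ≈ -12189.)
sqrt(T + r) = sqrt(-36568/3 - 85) = sqrt(-36823/3) = I*sqrt(110469)/3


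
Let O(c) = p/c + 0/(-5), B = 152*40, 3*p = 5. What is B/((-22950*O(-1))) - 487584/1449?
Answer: -207125312/615825 ≈ -336.34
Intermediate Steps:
p = 5/3 (p = (1/3)*5 = 5/3 ≈ 1.6667)
B = 6080
O(c) = 5/(3*c) (O(c) = 5/(3*c) + 0/(-5) = 5/(3*c) + 0*(-1/5) = 5/(3*c) + 0 = 5/(3*c))
B/((-22950*O(-1))) - 487584/1449 = 6080/((-38250/(-1))) - 487584/1449 = 6080/((-38250*(-1))) - 487584*1/1449 = 6080/((-22950*(-5/3))) - 54176/161 = 6080/38250 - 54176/161 = 6080*(1/38250) - 54176/161 = 608/3825 - 54176/161 = -207125312/615825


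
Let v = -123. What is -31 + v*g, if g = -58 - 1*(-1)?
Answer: 6980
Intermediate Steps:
g = -57 (g = -58 + 1 = -57)
-31 + v*g = -31 - 123*(-57) = -31 + 7011 = 6980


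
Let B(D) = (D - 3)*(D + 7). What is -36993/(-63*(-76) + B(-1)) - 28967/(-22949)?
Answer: -236984523/36443012 ≈ -6.5029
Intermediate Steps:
B(D) = (-3 + D)*(7 + D)
-36993/(-63*(-76) + B(-1)) - 28967/(-22949) = -36993/(-63*(-76) + (-21 + (-1)**2 + 4*(-1))) - 28967/(-22949) = -36993/(4788 + (-21 + 1 - 4)) - 28967*(-1/22949) = -36993/(4788 - 24) + 28967/22949 = -36993/4764 + 28967/22949 = -36993*1/4764 + 28967/22949 = -12331/1588 + 28967/22949 = -236984523/36443012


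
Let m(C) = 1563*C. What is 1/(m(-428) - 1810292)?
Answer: -1/2479256 ≈ -4.0335e-7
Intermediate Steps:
1/(m(-428) - 1810292) = 1/(1563*(-428) - 1810292) = 1/(-668964 - 1810292) = 1/(-2479256) = -1/2479256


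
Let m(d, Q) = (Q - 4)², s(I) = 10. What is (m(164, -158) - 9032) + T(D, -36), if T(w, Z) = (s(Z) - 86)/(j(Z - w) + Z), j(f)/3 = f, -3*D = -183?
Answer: 5628400/327 ≈ 17212.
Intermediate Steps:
D = 61 (D = -⅓*(-183) = 61)
j(f) = 3*f
T(w, Z) = -76/(-3*w + 4*Z) (T(w, Z) = (10 - 86)/(3*(Z - w) + Z) = -76/((-3*w + 3*Z) + Z) = -76/(-3*w + 4*Z))
m(d, Q) = (-4 + Q)²
(m(164, -158) - 9032) + T(D, -36) = ((-4 - 158)² - 9032) + 76/(-4*(-36) + 3*61) = ((-162)² - 9032) + 76/(144 + 183) = (26244 - 9032) + 76/327 = 17212 + 76*(1/327) = 17212 + 76/327 = 5628400/327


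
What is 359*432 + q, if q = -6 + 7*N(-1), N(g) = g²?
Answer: 155089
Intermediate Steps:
q = 1 (q = -6 + 7*(-1)² = -6 + 7*1 = -6 + 7 = 1)
359*432 + q = 359*432 + 1 = 155088 + 1 = 155089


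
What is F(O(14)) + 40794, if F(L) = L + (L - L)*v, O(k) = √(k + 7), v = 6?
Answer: 40794 + √21 ≈ 40799.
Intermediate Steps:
O(k) = √(7 + k)
F(L) = L (F(L) = L + (L - L)*6 = L + 0*6 = L + 0 = L)
F(O(14)) + 40794 = √(7 + 14) + 40794 = √21 + 40794 = 40794 + √21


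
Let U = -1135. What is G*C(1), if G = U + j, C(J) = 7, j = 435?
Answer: -4900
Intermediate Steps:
G = -700 (G = -1135 + 435 = -700)
G*C(1) = -700*7 = -4900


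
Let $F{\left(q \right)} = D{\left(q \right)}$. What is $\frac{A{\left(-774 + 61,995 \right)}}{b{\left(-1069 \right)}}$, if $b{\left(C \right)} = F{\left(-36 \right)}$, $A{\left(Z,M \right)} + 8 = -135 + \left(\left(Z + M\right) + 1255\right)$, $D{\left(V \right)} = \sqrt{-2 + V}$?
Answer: $- \frac{697 i \sqrt{38}}{19} \approx - 226.14 i$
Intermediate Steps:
$F{\left(q \right)} = \sqrt{-2 + q}$
$A{\left(Z,M \right)} = 1112 + M + Z$ ($A{\left(Z,M \right)} = -8 - \left(-1120 - M - Z\right) = -8 + \left(1120 + M + Z\right) = 1112 + M + Z$)
$b{\left(C \right)} = i \sqrt{38}$ ($b{\left(C \right)} = \sqrt{-2 - 36} = \sqrt{-38} = i \sqrt{38}$)
$\frac{A{\left(-774 + 61,995 \right)}}{b{\left(-1069 \right)}} = \frac{1112 + 995 + \left(-774 + 61\right)}{i \sqrt{38}} = \left(1112 + 995 - 713\right) \left(- \frac{i \sqrt{38}}{38}\right) = 1394 \left(- \frac{i \sqrt{38}}{38}\right) = - \frac{697 i \sqrt{38}}{19}$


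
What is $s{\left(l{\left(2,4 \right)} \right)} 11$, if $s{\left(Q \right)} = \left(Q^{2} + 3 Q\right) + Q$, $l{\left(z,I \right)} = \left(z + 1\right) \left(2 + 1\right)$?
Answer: $1287$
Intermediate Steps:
$l{\left(z,I \right)} = 3 + 3 z$ ($l{\left(z,I \right)} = \left(1 + z\right) 3 = 3 + 3 z$)
$s{\left(Q \right)} = Q^{2} + 4 Q$
$s{\left(l{\left(2,4 \right)} \right)} 11 = \left(3 + 3 \cdot 2\right) \left(4 + \left(3 + 3 \cdot 2\right)\right) 11 = \left(3 + 6\right) \left(4 + \left(3 + 6\right)\right) 11 = 9 \left(4 + 9\right) 11 = 9 \cdot 13 \cdot 11 = 117 \cdot 11 = 1287$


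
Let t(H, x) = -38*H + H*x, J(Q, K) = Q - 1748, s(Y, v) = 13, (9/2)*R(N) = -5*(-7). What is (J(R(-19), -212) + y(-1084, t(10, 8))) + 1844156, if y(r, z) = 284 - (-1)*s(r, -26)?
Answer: 16584415/9 ≈ 1.8427e+6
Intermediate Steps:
R(N) = 70/9 (R(N) = 2*(-5*(-7))/9 = (2/9)*35 = 70/9)
J(Q, K) = -1748 + Q
y(r, z) = 297 (y(r, z) = 284 - (-1)*13 = 284 - 1*(-13) = 284 + 13 = 297)
(J(R(-19), -212) + y(-1084, t(10, 8))) + 1844156 = ((-1748 + 70/9) + 297) + 1844156 = (-15662/9 + 297) + 1844156 = -12989/9 + 1844156 = 16584415/9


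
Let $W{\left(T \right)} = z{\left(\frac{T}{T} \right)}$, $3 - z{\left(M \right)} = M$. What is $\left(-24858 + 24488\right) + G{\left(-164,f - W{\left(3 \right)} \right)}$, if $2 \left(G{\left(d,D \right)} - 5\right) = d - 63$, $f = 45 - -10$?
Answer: $- \frac{957}{2} \approx -478.5$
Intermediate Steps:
$z{\left(M \right)} = 3 - M$
$f = 55$ ($f = 45 + 10 = 55$)
$W{\left(T \right)} = 2$ ($W{\left(T \right)} = 3 - \frac{T}{T} = 3 - 1 = 2$)
$G{\left(d,D \right)} = - \frac{53}{2} + \frac{d}{2}$ ($G{\left(d,D \right)} = 5 + \frac{d - 63}{2} = 5 + \frac{-63 + d}{2} = 5 + \left(- \frac{63}{2} + \frac{d}{2}\right) = - \frac{53}{2} + \frac{d}{2}$)
$\left(-24858 + 24488\right) + G{\left(-164,f - W{\left(3 \right)} \right)} = \left(-24858 + 24488\right) + \left(- \frac{53}{2} + \frac{1}{2} \left(-164\right)\right) = -370 - \frac{217}{2} = - \frac{957}{2}$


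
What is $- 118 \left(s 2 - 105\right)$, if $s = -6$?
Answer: $13806$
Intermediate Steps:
$- 118 \left(s 2 - 105\right) = - 118 \left(\left(-6\right) 2 - 105\right) = - 118 \left(-12 - 105\right) = \left(-118\right) \left(-117\right) = 13806$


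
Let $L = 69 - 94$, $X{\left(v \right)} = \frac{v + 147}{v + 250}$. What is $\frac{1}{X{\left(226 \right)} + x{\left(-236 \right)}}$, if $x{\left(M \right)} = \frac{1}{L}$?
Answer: $\frac{11900}{8849} \approx 1.3448$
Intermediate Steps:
$X{\left(v \right)} = \frac{147 + v}{250 + v}$
$L = -25$ ($L = 69 - 94 = -25$)
$x{\left(M \right)} = - \frac{1}{25}$ ($x{\left(M \right)} = \frac{1}{-25} = - \frac{1}{25}$)
$\frac{1}{X{\left(226 \right)} + x{\left(-236 \right)}} = \frac{1}{\frac{147 + 226}{250 + 226} - \frac{1}{25}} = \frac{1}{\frac{1}{476} \cdot 373 - \frac{1}{25}} = \frac{1}{\frac{373}{476} - \frac{1}{25}} = \frac{1}{\frac{8849}{11900}} = \frac{11900}{8849}$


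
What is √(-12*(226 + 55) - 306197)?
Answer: I*√309569 ≈ 556.39*I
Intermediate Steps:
√(-12*(226 + 55) - 306197) = √(-12*281 - 306197) = √(-3372 - 306197) = √(-309569) = I*√309569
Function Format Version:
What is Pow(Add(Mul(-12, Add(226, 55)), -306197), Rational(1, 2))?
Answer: Mul(I, Pow(309569, Rational(1, 2))) ≈ Mul(556.39, I)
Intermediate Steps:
Pow(Add(Mul(-12, Add(226, 55)), -306197), Rational(1, 2)) = Pow(Add(Mul(-12, 281), -306197), Rational(1, 2)) = Pow(Add(-3372, -306197), Rational(1, 2)) = Pow(-309569, Rational(1, 2)) = Mul(I, Pow(309569, Rational(1, 2)))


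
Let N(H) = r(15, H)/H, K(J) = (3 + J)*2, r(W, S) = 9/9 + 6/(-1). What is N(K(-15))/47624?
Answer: 5/1142976 ≈ 4.3745e-6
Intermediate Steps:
r(W, S) = -5 (r(W, S) = 9*(1/9) + 6*(-1) = 1 - 6 = -5)
K(J) = 6 + 2*J
N(H) = -5/H
N(K(-15))/47624 = -5/(6 + 2*(-15))/47624 = -5/(6 - 30)*(1/47624) = -5/(-24)*(1/47624) = -5*(-1/24)*(1/47624) = (5/24)*(1/47624) = 5/1142976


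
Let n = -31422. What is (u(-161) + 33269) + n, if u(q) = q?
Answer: 1686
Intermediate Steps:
(u(-161) + 33269) + n = (-161 + 33269) - 31422 = 33108 - 31422 = 1686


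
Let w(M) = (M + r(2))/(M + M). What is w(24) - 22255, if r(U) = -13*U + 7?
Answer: -1068235/48 ≈ -22255.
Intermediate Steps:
r(U) = 7 - 13*U
w(M) = (-19 + M)/(2*M) (w(M) = (M + (7 - 13*2))/(M + M) = (M + (7 - 26))/((2*M)) = (M - 19)*(1/(2*M)) = (-19 + M)*(1/(2*M)) = (-19 + M)/(2*M))
w(24) - 22255 = (1/2)*(-19 + 24)/24 - 22255 = (1/2)*(1/24)*5 - 22255 = 5/48 - 22255 = -1068235/48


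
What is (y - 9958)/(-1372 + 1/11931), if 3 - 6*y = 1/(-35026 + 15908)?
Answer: 4542548923093/625897740116 ≈ 7.2577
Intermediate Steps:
y = 57355/114708 (y = ½ - 1/(6*(-35026 + 15908)) = ½ - ⅙/(-19118) = ½ - ⅙*(-1/19118) = ½ + 1/114708 = 57355/114708 ≈ 0.50001)
(y - 9958)/(-1372 + 1/11931) = (57355/114708 - 9958)/(-1372 + 1/11931) = -1142204909/(114708*(-1372 + 1/11931)) = -1142204909/(114708*(-16369331/11931)) = -1142204909/114708*(-11931/16369331) = 4542548923093/625897740116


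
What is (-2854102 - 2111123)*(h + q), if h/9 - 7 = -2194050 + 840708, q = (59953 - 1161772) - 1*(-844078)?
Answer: 61756257035100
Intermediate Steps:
q = -257741 (q = -1101819 + 844078 = -257741)
h = -12180015 (h = 63 + 9*(-2194050 + 840708) = 63 + 9*(-1353342) = 63 - 12180078 = -12180015)
(-2854102 - 2111123)*(h + q) = (-2854102 - 2111123)*(-12180015 - 257741) = -4965225*(-12437756) = 61756257035100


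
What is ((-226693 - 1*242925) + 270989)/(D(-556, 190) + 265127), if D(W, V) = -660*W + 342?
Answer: -198629/632429 ≈ -0.31407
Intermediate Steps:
D(W, V) = 342 - 660*W
((-226693 - 1*242925) + 270989)/(D(-556, 190) + 265127) = ((-226693 - 1*242925) + 270989)/((342 - 660*(-556)) + 265127) = ((-226693 - 242925) + 270989)/((342 + 366960) + 265127) = (-469618 + 270989)/(367302 + 265127) = -198629/632429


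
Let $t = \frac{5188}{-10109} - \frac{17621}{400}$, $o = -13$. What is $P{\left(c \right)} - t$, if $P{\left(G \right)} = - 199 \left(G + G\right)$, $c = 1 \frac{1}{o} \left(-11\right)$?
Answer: $- \frac{15360204243}{52566800} \approx -292.2$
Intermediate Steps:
$c = \frac{11}{13}$ ($c = 1 \frac{1}{-13} \left(-11\right) = 1 \left(- \frac{1}{13}\right) \left(-11\right) = \left(- \frac{1}{13}\right) \left(-11\right) = \frac{11}{13} \approx 0.84615$)
$t = - \frac{180205889}{4043600}$ ($t = 5188 \left(- \frac{1}{10109}\right) - \frac{17621}{400} = - \frac{5188}{10109} - \frac{17621}{400} = - \frac{180205889}{4043600} \approx -44.566$)
$P{\left(G \right)} = - 398 G$ ($P{\left(G \right)} = - 199 \cdot 2 G = - 398 G$)
$P{\left(c \right)} - t = \left(-398\right) \frac{11}{13} - - \frac{180205889}{4043600} = - \frac{4378}{13} + \frac{180205889}{4043600} = - \frac{15360204243}{52566800}$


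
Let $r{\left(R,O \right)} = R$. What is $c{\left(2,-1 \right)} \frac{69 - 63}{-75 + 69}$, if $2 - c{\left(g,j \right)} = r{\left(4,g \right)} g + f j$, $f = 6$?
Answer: $0$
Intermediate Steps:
$c{\left(g,j \right)} = 2 - 6 j - 4 g$ ($c{\left(g,j \right)} = 2 - \left(4 g + 6 j\right) = 2 - 6 j - 4 g$)
$c{\left(2,-1 \right)} \frac{69 - 63}{-75 + 69} = \left(2 - -6 - 8\right) \frac{69 - 63}{-75 + 69} = \left(2 + 6 - 8\right) \frac{6}{-6} = 0 \cdot 6 \left(- \frac{1}{6}\right) = 0 \left(-1\right) = 0$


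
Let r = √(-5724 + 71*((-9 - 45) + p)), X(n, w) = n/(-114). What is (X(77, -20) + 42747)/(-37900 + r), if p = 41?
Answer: -92344884950/81875748879 - 82842377*I*√23/163751497758 ≈ -1.1279 - 0.0024262*I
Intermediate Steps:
X(n, w) = -n/114 (X(n, w) = n*(-1/114) = -n/114)
r = 17*I*√23 (r = √(-5724 + 71*((-9 - 45) + 41)) = √(-5724 + 71*(-54 + 41)) = √(-5724 + 71*(-13)) = √(-5724 - 923) = √(-6647) = 17*I*√23 ≈ 81.529*I)
(X(77, -20) + 42747)/(-37900 + r) = (-1/114*77 + 42747)/(-37900 + 17*I*√23) = (-77/114 + 42747)/(-37900 + 17*I*√23) = 4873081/(114*(-37900 + 17*I*√23))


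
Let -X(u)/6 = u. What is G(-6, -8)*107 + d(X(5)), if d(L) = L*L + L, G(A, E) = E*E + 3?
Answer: 8039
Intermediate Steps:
G(A, E) = 3 + E**2 (G(A, E) = E**2 + 3 = 3 + E**2)
X(u) = -6*u
d(L) = L + L**2 (d(L) = L**2 + L = L + L**2)
G(-6, -8)*107 + d(X(5)) = (3 + (-8)**2)*107 + (-6*5)*(1 - 6*5) = (3 + 64)*107 - 30*(1 - 30) = 67*107 - 30*(-29) = 7169 + 870 = 8039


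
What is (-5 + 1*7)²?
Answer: 4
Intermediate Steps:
(-5 + 1*7)² = (-5 + 7)² = 2² = 4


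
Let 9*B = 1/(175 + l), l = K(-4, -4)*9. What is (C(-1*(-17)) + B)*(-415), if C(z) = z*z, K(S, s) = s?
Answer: -150039100/1251 ≈ -1.1994e+5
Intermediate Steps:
l = -36 (l = -4*9 = -36)
C(z) = z**2
B = 1/1251 (B = 1/(9*(175 - 36)) = (1/9)/139 = (1/9)*(1/139) = 1/1251 ≈ 0.00079936)
(C(-1*(-17)) + B)*(-415) = ((-1*(-17))**2 + 1/1251)*(-415) = (17**2 + 1/1251)*(-415) = (289 + 1/1251)*(-415) = (361540/1251)*(-415) = -150039100/1251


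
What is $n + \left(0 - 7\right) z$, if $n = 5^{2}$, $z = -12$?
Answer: $109$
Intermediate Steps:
$n = 25$
$n + \left(0 - 7\right) z = 25 + \left(0 - 7\right) \left(-12\right) = 25 - -84 = 25 + 84 = 109$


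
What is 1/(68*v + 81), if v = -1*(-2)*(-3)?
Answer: -1/327 ≈ -0.0030581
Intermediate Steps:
v = -6 (v = 2*(-3) = -6)
1/(68*v + 81) = 1/(68*(-6) + 81) = 1/(-408 + 81) = 1/(-327) = -1/327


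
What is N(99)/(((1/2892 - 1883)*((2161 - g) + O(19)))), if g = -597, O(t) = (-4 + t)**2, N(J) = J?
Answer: -286308/16244329205 ≈ -1.7625e-5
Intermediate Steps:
N(99)/(((1/2892 - 1883)*((2161 - g) + O(19)))) = 99/(((1/2892 - 1883)*((2161 - 1*(-597)) + (-4 + 19)**2))) = 99/(((1/2892 - 1883)*((2161 + 597) + 15**2))) = 99/((-5445635*(2758 + 225)/2892)) = 99/((-5445635/2892*2983)) = 99/(-16244329205/2892) = 99*(-2892/16244329205) = -286308/16244329205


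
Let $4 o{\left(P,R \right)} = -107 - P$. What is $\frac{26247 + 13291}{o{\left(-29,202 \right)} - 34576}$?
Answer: $- \frac{79076}{69191} \approx -1.1429$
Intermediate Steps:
$o{\left(P,R \right)} = - \frac{107}{4} - \frac{P}{4}$ ($o{\left(P,R \right)} = \frac{-107 - P}{4} = - \frac{107}{4} - \frac{P}{4}$)
$\frac{26247 + 13291}{o{\left(-29,202 \right)} - 34576} = \frac{26247 + 13291}{\left(- \frac{107}{4} - - \frac{29}{4}\right) - 34576} = \frac{39538}{\left(- \frac{107}{4} + \frac{29}{4}\right) - 34576} = \frac{39538}{- \frac{39}{2} - 34576} = \frac{39538}{- \frac{69191}{2}} = 39538 \left(- \frac{2}{69191}\right) = - \frac{79076}{69191}$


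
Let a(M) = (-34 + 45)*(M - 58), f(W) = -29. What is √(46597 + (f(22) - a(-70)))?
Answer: 2*√11994 ≈ 219.03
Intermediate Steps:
a(M) = -638 + 11*M (a(M) = 11*(-58 + M) = -638 + 11*M)
√(46597 + (f(22) - a(-70))) = √(46597 + (-29 - (-638 + 11*(-70)))) = √(46597 + (-29 - (-638 - 770))) = √(46597 + (-29 - 1*(-1408))) = √(46597 + (-29 + 1408)) = √(46597 + 1379) = √47976 = 2*√11994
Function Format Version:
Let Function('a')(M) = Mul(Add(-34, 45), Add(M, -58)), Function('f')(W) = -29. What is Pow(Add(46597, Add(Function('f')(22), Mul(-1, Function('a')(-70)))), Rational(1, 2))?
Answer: Mul(2, Pow(11994, Rational(1, 2))) ≈ 219.03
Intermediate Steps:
Function('a')(M) = Add(-638, Mul(11, M)) (Function('a')(M) = Mul(11, Add(-58, M)) = Add(-638, Mul(11, M)))
Pow(Add(46597, Add(Function('f')(22), Mul(-1, Function('a')(-70)))), Rational(1, 2)) = Pow(Add(46597, Add(-29, Mul(-1, Add(-638, Mul(11, -70))))), Rational(1, 2)) = Pow(Add(46597, Add(-29, Mul(-1, Add(-638, -770)))), Rational(1, 2)) = Pow(Add(46597, Add(-29, Mul(-1, -1408))), Rational(1, 2)) = Pow(Add(46597, Add(-29, 1408)), Rational(1, 2)) = Pow(Add(46597, 1379), Rational(1, 2)) = Pow(47976, Rational(1, 2)) = Mul(2, Pow(11994, Rational(1, 2)))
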